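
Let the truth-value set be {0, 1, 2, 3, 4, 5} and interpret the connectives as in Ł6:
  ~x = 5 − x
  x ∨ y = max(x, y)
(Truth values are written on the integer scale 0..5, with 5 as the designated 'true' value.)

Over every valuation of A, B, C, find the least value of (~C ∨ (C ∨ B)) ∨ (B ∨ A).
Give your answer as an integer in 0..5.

3

Take A = 0, B = 0, C = 2:
~C = ~2 = 3
C ∨ B = 2 ∨ 0 = 2
~C ∨ (C ∨ B) = 3 ∨ 2 = 3
B ∨ A = 0 ∨ 0 = 0
(~C ∨ (C ∨ B)) ∨ (B ∨ A) = 3 ∨ 0 = 3
No assignment yields a value below 3, so this is the minimum.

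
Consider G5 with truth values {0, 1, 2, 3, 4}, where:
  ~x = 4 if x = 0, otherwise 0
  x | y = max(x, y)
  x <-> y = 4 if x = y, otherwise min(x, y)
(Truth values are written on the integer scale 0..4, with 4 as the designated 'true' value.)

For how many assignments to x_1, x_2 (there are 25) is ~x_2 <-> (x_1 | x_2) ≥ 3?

2

value 4: 1 assignment (counts)
value 3: 1 assignment (counts)
value 2: 1 assignment
value 1: 1 assignment
value 0: 21 assignments
So 2 of the 25 assignments meet the threshold.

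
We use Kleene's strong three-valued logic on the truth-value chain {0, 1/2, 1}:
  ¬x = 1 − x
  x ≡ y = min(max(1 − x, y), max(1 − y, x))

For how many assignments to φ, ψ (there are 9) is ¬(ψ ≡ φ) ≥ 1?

2

φ = 0, ψ = 0 ↦ 0  <
φ = 0, ψ = 1/2 ↦ 1/2  <
φ = 0, ψ = 1 ↦ 1  ≥
φ = 1/2, ψ = 0 ↦ 1/2  <
φ = 1/2, ψ = 1/2 ↦ 1/2  <
φ = 1/2, ψ = 1 ↦ 1/2  <
φ = 1, ψ = 0 ↦ 1  ≥
φ = 1, ψ = 1/2 ↦ 1/2  <
φ = 1, ψ = 1 ↦ 0  <
So 2 of the 9 assignments meet the threshold.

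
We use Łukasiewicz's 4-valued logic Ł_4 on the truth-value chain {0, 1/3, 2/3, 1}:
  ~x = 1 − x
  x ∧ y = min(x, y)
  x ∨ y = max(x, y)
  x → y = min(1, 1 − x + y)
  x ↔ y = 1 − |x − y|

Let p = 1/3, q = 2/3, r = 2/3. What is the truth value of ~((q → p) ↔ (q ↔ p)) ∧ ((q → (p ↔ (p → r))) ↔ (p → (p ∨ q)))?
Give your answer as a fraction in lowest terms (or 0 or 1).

0

q → p = 2/3 → 1/3 = 2/3
q ↔ p = 2/3 ↔ 1/3 = 2/3
(q → p) ↔ (q ↔ p) = 2/3 ↔ 2/3 = 1
~((q → p) ↔ (q ↔ p)) = ~1 = 0
p → r = 1/3 → 2/3 = 1
p ↔ (p → r) = 1/3 ↔ 1 = 1/3
q → (p ↔ (p → r)) = 2/3 → 1/3 = 2/3
p ∨ q = 1/3 ∨ 2/3 = 2/3
p → (p ∨ q) = 1/3 → 2/3 = 1
(q → (p ↔ (p → r))) ↔ (p → (p ∨ q)) = 2/3 ↔ 1 = 2/3
~((q → p) ↔ (q ↔ p)) ∧ ((q → (p ↔ (p → r))) ↔ (p → (p ∨ q))) = 0 ∧ 2/3 = 0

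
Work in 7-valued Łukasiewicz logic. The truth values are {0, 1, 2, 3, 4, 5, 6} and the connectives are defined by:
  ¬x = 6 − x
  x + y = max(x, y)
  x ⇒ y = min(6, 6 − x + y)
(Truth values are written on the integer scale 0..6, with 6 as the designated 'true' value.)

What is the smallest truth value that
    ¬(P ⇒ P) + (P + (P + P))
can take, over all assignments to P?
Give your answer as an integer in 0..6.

0

Take P = 0:
P ⇒ P = 0 ⇒ 0 = 6
¬(P ⇒ P) = ¬6 = 0
P + P = 0 + 0 = 0
P + (P + P) = 0 + 0 = 0
¬(P ⇒ P) + (P + (P + P)) = 0 + 0 = 0
No assignment yields a value below 0, so this is the minimum.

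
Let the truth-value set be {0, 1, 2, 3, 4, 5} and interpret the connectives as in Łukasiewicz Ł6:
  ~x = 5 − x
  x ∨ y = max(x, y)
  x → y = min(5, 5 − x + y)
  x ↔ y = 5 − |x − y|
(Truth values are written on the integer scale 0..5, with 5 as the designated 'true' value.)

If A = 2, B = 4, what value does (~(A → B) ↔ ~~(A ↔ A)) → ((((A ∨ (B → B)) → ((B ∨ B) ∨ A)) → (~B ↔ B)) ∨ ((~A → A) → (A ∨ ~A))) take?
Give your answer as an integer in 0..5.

5

A → B = 2 → 4 = 5
~(A → B) = ~5 = 0
A ↔ A = 2 ↔ 2 = 5
~(A ↔ A) = ~5 = 0
~~(A ↔ A) = ~0 = 5
~(A → B) ↔ ~~(A ↔ A) = 0 ↔ 5 = 0
B → B = 4 → 4 = 5
A ∨ (B → B) = 2 ∨ 5 = 5
B ∨ B = 4 ∨ 4 = 4
(B ∨ B) ∨ A = 4 ∨ 2 = 4
(A ∨ (B → B)) → ((B ∨ B) ∨ A) = 5 → 4 = 4
~B = ~4 = 1
~B ↔ B = 1 ↔ 4 = 2
((A ∨ (B → B)) → ((B ∨ B) ∨ A)) → (~B ↔ B) = 4 → 2 = 3
~A = ~2 = 3
~A → A = 3 → 2 = 4
~A = ~2 = 3
A ∨ ~A = 2 ∨ 3 = 3
(~A → A) → (A ∨ ~A) = 4 → 3 = 4
(((A ∨ (B → B)) → ((B ∨ B) ∨ A)) → (~B ↔ B)) ∨ ((~A → A) → (A ∨ ~A)) = 3 ∨ 4 = 4
(~(A → B) ↔ ~~(A ↔ A)) → ((((A ∨ (B → B)) → ((B ∨ B) ∨ A)) → (~B ↔ B)) ∨ ((~A → A) → (A ∨ ~A))) = 0 → 4 = 5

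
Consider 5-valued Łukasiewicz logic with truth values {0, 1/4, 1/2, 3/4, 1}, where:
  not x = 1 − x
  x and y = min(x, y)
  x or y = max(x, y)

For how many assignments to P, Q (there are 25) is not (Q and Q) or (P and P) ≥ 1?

9

value 1: 9 assignments (counts)
value 3/4: 7 assignments
value 1/2: 5 assignments
value 1/4: 3 assignments
value 0: 1 assignment
So 9 of the 25 assignments meet the threshold.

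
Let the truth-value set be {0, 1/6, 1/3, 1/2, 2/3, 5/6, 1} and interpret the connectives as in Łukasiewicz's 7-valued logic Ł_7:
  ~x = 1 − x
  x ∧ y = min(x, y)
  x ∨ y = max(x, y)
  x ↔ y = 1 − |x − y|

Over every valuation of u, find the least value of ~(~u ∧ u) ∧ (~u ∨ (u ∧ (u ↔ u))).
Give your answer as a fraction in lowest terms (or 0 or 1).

1/2

Take u = 1/2:
~u = ~1/2 = 1/2
~u ∧ u = 1/2 ∧ 1/2 = 1/2
~(~u ∧ u) = ~1/2 = 1/2
~u = ~1/2 = 1/2
u ↔ u = 1/2 ↔ 1/2 = 1
u ∧ (u ↔ u) = 1/2 ∧ 1 = 1/2
~u ∨ (u ∧ (u ↔ u)) = 1/2 ∨ 1/2 = 1/2
~(~u ∧ u) ∧ (~u ∨ (u ∧ (u ↔ u))) = 1/2 ∧ 1/2 = 1/2
No assignment yields a value below 1/2, so this is the minimum.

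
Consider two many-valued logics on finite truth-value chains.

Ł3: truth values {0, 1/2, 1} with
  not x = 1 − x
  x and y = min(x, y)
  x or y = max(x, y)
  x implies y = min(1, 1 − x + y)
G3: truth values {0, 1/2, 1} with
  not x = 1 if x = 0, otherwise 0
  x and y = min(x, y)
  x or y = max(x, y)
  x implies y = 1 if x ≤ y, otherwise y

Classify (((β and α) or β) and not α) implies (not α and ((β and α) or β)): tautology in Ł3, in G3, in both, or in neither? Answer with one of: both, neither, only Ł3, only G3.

In Ł3: every assignment gives 1 — tautology.
In G3: every assignment gives 1 — tautology.

both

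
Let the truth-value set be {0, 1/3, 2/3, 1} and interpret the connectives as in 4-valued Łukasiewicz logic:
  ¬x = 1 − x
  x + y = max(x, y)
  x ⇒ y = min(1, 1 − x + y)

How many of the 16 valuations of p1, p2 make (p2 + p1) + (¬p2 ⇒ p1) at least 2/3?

13

p1 = 0, p2 = 0 ↦ 0  <
p1 = 0, p2 = 1/3 ↦ 1/3  <
p1 = 0, p2 = 2/3 ↦ 2/3  ≥
p1 = 0, p2 = 1 ↦ 1  ≥
p1 = 1/3, p2 = 0 ↦ 1/3  <
p1 = 1/3, p2 = 1/3 ↦ 2/3  ≥
p1 = 1/3, p2 = 2/3 ↦ 1  ≥
p1 = 1/3, p2 = 1 ↦ 1  ≥
p1 = 2/3, p2 = 0 ↦ 2/3  ≥
p1 = 2/3, p2 = 1/3 ↦ 1  ≥
p1 = 2/3, p2 = 2/3 ↦ 1  ≥
p1 = 2/3, p2 = 1 ↦ 1  ≥
p1 = 1, p2 = 0 ↦ 1  ≥
p1 = 1, p2 = 1/3 ↦ 1  ≥
p1 = 1, p2 = 2/3 ↦ 1  ≥
p1 = 1, p2 = 1 ↦ 1  ≥
So 13 of the 16 assignments meet the threshold.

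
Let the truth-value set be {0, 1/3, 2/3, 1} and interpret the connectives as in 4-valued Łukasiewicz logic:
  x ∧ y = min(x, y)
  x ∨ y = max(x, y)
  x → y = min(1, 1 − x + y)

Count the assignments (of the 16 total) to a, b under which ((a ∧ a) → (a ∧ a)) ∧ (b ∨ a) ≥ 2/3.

a = 0, b = 0 ↦ 0  <
a = 0, b = 1/3 ↦ 1/3  <
a = 0, b = 2/3 ↦ 2/3  ≥
a = 0, b = 1 ↦ 1  ≥
a = 1/3, b = 0 ↦ 1/3  <
a = 1/3, b = 1/3 ↦ 1/3  <
a = 1/3, b = 2/3 ↦ 2/3  ≥
a = 1/3, b = 1 ↦ 1  ≥
a = 2/3, b = 0 ↦ 2/3  ≥
a = 2/3, b = 1/3 ↦ 2/3  ≥
a = 2/3, b = 2/3 ↦ 2/3  ≥
a = 2/3, b = 1 ↦ 1  ≥
a = 1, b = 0 ↦ 1  ≥
a = 1, b = 1/3 ↦ 1  ≥
a = 1, b = 2/3 ↦ 1  ≥
a = 1, b = 1 ↦ 1  ≥
So 12 of the 16 assignments meet the threshold.

12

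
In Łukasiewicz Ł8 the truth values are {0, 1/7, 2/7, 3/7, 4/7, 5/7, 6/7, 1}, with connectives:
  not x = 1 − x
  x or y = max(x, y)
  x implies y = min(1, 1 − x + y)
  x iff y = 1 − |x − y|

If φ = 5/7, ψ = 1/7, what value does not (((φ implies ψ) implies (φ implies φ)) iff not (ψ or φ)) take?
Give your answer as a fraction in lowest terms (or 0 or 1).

5/7

φ implies ψ = 5/7 implies 1/7 = 3/7
φ implies φ = 5/7 implies 5/7 = 1
(φ implies ψ) implies (φ implies φ) = 3/7 implies 1 = 1
ψ or φ = 1/7 or 5/7 = 5/7
not (ψ or φ) = not 5/7 = 2/7
((φ implies ψ) implies (φ implies φ)) iff not (ψ or φ) = 1 iff 2/7 = 2/7
not (((φ implies ψ) implies (φ implies φ)) iff not (ψ or φ)) = not 2/7 = 5/7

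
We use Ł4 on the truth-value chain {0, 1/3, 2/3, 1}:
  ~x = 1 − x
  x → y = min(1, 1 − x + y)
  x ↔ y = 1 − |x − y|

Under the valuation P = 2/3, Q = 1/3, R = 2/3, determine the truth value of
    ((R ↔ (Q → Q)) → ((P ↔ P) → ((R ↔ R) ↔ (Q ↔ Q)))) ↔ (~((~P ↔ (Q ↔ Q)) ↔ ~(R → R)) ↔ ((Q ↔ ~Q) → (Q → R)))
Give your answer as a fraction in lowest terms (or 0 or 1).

Q → Q = 1/3 → 1/3 = 1
R ↔ (Q → Q) = 2/3 ↔ 1 = 2/3
P ↔ P = 2/3 ↔ 2/3 = 1
R ↔ R = 2/3 ↔ 2/3 = 1
Q ↔ Q = 1/3 ↔ 1/3 = 1
(R ↔ R) ↔ (Q ↔ Q) = 1 ↔ 1 = 1
(P ↔ P) → ((R ↔ R) ↔ (Q ↔ Q)) = 1 → 1 = 1
(R ↔ (Q → Q)) → ((P ↔ P) → ((R ↔ R) ↔ (Q ↔ Q))) = 2/3 → 1 = 1
~P = ~2/3 = 1/3
Q ↔ Q = 1/3 ↔ 1/3 = 1
~P ↔ (Q ↔ Q) = 1/3 ↔ 1 = 1/3
R → R = 2/3 → 2/3 = 1
~(R → R) = ~1 = 0
(~P ↔ (Q ↔ Q)) ↔ ~(R → R) = 1/3 ↔ 0 = 2/3
~((~P ↔ (Q ↔ Q)) ↔ ~(R → R)) = ~2/3 = 1/3
~Q = ~1/3 = 2/3
Q ↔ ~Q = 1/3 ↔ 2/3 = 2/3
Q → R = 1/3 → 2/3 = 1
(Q ↔ ~Q) → (Q → R) = 2/3 → 1 = 1
~((~P ↔ (Q ↔ Q)) ↔ ~(R → R)) ↔ ((Q ↔ ~Q) → (Q → R)) = 1/3 ↔ 1 = 1/3
((R ↔ (Q → Q)) → ((P ↔ P) → ((R ↔ R) ↔ (Q ↔ Q)))) ↔ (~((~P ↔ (Q ↔ Q)) ↔ ~(R → R)) ↔ ((Q ↔ ~Q) → (Q → R))) = 1 ↔ 1/3 = 1/3

1/3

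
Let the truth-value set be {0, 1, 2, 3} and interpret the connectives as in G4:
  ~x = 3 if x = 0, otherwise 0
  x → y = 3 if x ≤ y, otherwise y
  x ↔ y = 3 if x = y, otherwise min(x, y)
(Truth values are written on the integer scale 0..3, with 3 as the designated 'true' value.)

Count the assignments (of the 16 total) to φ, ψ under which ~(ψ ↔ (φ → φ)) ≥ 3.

φ = 0, ψ = 0 ↦ 3  ≥
φ = 0, ψ = 1 ↦ 0  <
φ = 0, ψ = 2 ↦ 0  <
φ = 0, ψ = 3 ↦ 0  <
φ = 1, ψ = 0 ↦ 3  ≥
φ = 1, ψ = 1 ↦ 0  <
φ = 1, ψ = 2 ↦ 0  <
φ = 1, ψ = 3 ↦ 0  <
φ = 2, ψ = 0 ↦ 3  ≥
φ = 2, ψ = 1 ↦ 0  <
φ = 2, ψ = 2 ↦ 0  <
φ = 2, ψ = 3 ↦ 0  <
φ = 3, ψ = 0 ↦ 3  ≥
φ = 3, ψ = 1 ↦ 0  <
φ = 3, ψ = 2 ↦ 0  <
φ = 3, ψ = 3 ↦ 0  <
So 4 of the 16 assignments meet the threshold.

4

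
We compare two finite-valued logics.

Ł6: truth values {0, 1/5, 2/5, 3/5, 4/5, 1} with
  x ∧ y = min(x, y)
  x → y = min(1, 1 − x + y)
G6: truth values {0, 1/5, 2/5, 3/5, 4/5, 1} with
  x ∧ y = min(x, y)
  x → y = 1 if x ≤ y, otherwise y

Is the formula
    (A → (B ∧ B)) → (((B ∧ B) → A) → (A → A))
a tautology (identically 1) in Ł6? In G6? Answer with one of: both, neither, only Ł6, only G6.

In Ł6: every assignment gives 1 — tautology.
In G6: every assignment gives 1 — tautology.

both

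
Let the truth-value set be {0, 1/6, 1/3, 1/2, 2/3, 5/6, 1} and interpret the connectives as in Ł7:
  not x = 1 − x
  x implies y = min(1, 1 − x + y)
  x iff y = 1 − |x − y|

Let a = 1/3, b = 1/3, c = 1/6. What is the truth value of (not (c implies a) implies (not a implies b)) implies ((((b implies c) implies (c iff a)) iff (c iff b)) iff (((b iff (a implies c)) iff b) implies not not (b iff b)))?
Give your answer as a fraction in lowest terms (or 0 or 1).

5/6

c implies a = 1/6 implies 1/3 = 1
not (c implies a) = not 1 = 0
not a = not 1/3 = 2/3
not a implies b = 2/3 implies 1/3 = 2/3
not (c implies a) implies (not a implies b) = 0 implies 2/3 = 1
b implies c = 1/3 implies 1/6 = 5/6
c iff a = 1/6 iff 1/3 = 5/6
(b implies c) implies (c iff a) = 5/6 implies 5/6 = 1
c iff b = 1/6 iff 1/3 = 5/6
((b implies c) implies (c iff a)) iff (c iff b) = 1 iff 5/6 = 5/6
a implies c = 1/3 implies 1/6 = 5/6
b iff (a implies c) = 1/3 iff 5/6 = 1/2
(b iff (a implies c)) iff b = 1/2 iff 1/3 = 5/6
b iff b = 1/3 iff 1/3 = 1
not (b iff b) = not 1 = 0
not not (b iff b) = not 0 = 1
((b iff (a implies c)) iff b) implies not not (b iff b) = 5/6 implies 1 = 1
(((b implies c) implies (c iff a)) iff (c iff b)) iff (((b iff (a implies c)) iff b) implies not not (b iff b)) = 5/6 iff 1 = 5/6
(not (c implies a) implies (not a implies b)) implies ((((b implies c) implies (c iff a)) iff (c iff b)) iff (((b iff (a implies c)) iff b) implies not not (b iff b))) = 1 implies 5/6 = 5/6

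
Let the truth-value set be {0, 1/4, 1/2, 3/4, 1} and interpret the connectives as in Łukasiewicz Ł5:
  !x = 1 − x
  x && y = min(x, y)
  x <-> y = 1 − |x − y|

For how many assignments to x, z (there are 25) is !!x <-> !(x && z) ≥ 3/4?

9

value 1: 5 assignments (counts)
value 3/4: 4 assignments (counts)
value 1/2: 8 assignments
value 1/4: 2 assignments
value 0: 6 assignments
So 9 of the 25 assignments meet the threshold.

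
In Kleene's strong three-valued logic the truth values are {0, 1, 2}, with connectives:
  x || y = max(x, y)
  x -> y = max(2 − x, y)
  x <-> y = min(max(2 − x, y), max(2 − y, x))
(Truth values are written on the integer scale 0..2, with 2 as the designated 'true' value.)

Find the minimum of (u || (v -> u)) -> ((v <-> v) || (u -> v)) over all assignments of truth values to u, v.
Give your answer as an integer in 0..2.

1

Take u = 1, v = 1:
v -> u = 1 -> 1 = 1
u || (v -> u) = 1 || 1 = 1
v <-> v = 1 <-> 1 = 1
u -> v = 1 -> 1 = 1
(v <-> v) || (u -> v) = 1 || 1 = 1
(u || (v -> u)) -> ((v <-> v) || (u -> v)) = 1 -> 1 = 1
No assignment yields a value below 1, so this is the minimum.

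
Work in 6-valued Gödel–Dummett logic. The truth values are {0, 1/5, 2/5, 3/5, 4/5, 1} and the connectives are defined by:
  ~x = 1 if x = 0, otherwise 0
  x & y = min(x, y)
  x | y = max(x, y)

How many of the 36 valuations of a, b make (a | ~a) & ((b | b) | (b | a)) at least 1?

value 1: 7 assignments (counts)
value 4/5: 7 assignments
value 3/5: 7 assignments
value 2/5: 7 assignments
value 1/5: 7 assignments
value 0: 1 assignment
So 7 of the 36 assignments meet the threshold.

7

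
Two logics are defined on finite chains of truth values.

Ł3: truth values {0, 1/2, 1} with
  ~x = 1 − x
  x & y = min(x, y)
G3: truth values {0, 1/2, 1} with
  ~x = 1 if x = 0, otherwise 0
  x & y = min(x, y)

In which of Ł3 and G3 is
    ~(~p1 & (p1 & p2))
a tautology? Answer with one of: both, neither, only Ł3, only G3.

only G3

In Ł3: at p1 = 1/2, p2 = 1/2 the value is 1/2 — not a tautology.
In G3: every assignment gives 1 — tautology.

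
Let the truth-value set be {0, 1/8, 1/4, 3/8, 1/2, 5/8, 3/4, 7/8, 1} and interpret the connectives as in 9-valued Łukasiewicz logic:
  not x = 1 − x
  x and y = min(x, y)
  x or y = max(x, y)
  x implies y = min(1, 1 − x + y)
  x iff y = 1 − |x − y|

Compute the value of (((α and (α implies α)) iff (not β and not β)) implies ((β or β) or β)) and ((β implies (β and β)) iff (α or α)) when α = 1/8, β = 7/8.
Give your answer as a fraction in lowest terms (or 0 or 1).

α implies α = 1/8 implies 1/8 = 1
α and (α implies α) = 1/8 and 1 = 1/8
not β = not 7/8 = 1/8
not β = not 7/8 = 1/8
not β and not β = 1/8 and 1/8 = 1/8
(α and (α implies α)) iff (not β and not β) = 1/8 iff 1/8 = 1
β or β = 7/8 or 7/8 = 7/8
(β or β) or β = 7/8 or 7/8 = 7/8
((α and (α implies α)) iff (not β and not β)) implies ((β or β) or β) = 1 implies 7/8 = 7/8
β and β = 7/8 and 7/8 = 7/8
β implies (β and β) = 7/8 implies 7/8 = 1
α or α = 1/8 or 1/8 = 1/8
(β implies (β and β)) iff (α or α) = 1 iff 1/8 = 1/8
(((α and (α implies α)) iff (not β and not β)) implies ((β or β) or β)) and ((β implies (β and β)) iff (α or α)) = 7/8 and 1/8 = 1/8

1/8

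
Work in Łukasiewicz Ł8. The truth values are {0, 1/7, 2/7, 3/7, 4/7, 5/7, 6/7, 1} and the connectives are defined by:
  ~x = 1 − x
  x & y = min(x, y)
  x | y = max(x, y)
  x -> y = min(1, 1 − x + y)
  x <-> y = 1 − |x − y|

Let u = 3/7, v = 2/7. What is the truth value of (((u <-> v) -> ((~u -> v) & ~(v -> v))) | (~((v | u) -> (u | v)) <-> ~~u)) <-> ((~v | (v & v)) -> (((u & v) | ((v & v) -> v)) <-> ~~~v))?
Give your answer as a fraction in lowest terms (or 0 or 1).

u <-> v = 3/7 <-> 2/7 = 6/7
~u = ~3/7 = 4/7
~u -> v = 4/7 -> 2/7 = 5/7
v -> v = 2/7 -> 2/7 = 1
~(v -> v) = ~1 = 0
(~u -> v) & ~(v -> v) = 5/7 & 0 = 0
(u <-> v) -> ((~u -> v) & ~(v -> v)) = 6/7 -> 0 = 1/7
v | u = 2/7 | 3/7 = 3/7
u | v = 3/7 | 2/7 = 3/7
(v | u) -> (u | v) = 3/7 -> 3/7 = 1
~((v | u) -> (u | v)) = ~1 = 0
~u = ~3/7 = 4/7
~~u = ~4/7 = 3/7
~((v | u) -> (u | v)) <-> ~~u = 0 <-> 3/7 = 4/7
((u <-> v) -> ((~u -> v) & ~(v -> v))) | (~((v | u) -> (u | v)) <-> ~~u) = 1/7 | 4/7 = 4/7
~v = ~2/7 = 5/7
v & v = 2/7 & 2/7 = 2/7
~v | (v & v) = 5/7 | 2/7 = 5/7
u & v = 3/7 & 2/7 = 2/7
v & v = 2/7 & 2/7 = 2/7
(v & v) -> v = 2/7 -> 2/7 = 1
(u & v) | ((v & v) -> v) = 2/7 | 1 = 1
~v = ~2/7 = 5/7
~~v = ~5/7 = 2/7
~~~v = ~2/7 = 5/7
((u & v) | ((v & v) -> v)) <-> ~~~v = 1 <-> 5/7 = 5/7
(~v | (v & v)) -> (((u & v) | ((v & v) -> v)) <-> ~~~v) = 5/7 -> 5/7 = 1
(((u <-> v) -> ((~u -> v) & ~(v -> v))) | (~((v | u) -> (u | v)) <-> ~~u)) <-> ((~v | (v & v)) -> (((u & v) | ((v & v) -> v)) <-> ~~~v)) = 4/7 <-> 1 = 4/7

4/7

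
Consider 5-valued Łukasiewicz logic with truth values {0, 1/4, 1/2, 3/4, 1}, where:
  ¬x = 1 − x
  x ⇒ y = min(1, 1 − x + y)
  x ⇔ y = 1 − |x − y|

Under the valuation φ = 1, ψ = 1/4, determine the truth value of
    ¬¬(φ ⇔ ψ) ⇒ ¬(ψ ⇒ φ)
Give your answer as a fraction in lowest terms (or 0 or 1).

3/4

φ ⇔ ψ = 1 ⇔ 1/4 = 1/4
¬(φ ⇔ ψ) = ¬1/4 = 3/4
¬¬(φ ⇔ ψ) = ¬3/4 = 1/4
ψ ⇒ φ = 1/4 ⇒ 1 = 1
¬(ψ ⇒ φ) = ¬1 = 0
¬¬(φ ⇔ ψ) ⇒ ¬(ψ ⇒ φ) = 1/4 ⇒ 0 = 3/4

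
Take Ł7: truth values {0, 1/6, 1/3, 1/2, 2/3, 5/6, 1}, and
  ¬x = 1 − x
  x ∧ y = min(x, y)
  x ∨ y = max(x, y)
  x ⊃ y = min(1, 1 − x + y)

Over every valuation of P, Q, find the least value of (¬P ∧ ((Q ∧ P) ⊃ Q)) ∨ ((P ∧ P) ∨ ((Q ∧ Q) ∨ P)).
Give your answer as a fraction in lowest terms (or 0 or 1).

1/2

Take P = 1/2, Q = 0:
¬P = ¬1/2 = 1/2
Q ∧ P = 0 ∧ 1/2 = 0
(Q ∧ P) ⊃ Q = 0 ⊃ 0 = 1
¬P ∧ ((Q ∧ P) ⊃ Q) = 1/2 ∧ 1 = 1/2
P ∧ P = 1/2 ∧ 1/2 = 1/2
Q ∧ Q = 0 ∧ 0 = 0
(Q ∧ Q) ∨ P = 0 ∨ 1/2 = 1/2
(P ∧ P) ∨ ((Q ∧ Q) ∨ P) = 1/2 ∨ 1/2 = 1/2
(¬P ∧ ((Q ∧ P) ⊃ Q)) ∨ ((P ∧ P) ∨ ((Q ∧ Q) ∨ P)) = 1/2 ∨ 1/2 = 1/2
No assignment yields a value below 1/2, so this is the minimum.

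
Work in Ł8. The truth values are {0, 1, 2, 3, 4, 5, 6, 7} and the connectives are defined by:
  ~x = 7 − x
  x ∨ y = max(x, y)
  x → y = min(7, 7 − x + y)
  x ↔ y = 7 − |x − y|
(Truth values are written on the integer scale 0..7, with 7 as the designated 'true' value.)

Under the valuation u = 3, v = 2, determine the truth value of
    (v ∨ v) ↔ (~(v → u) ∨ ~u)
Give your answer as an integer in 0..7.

5

v ∨ v = 2 ∨ 2 = 2
v → u = 2 → 3 = 7
~(v → u) = ~7 = 0
~u = ~3 = 4
~(v → u) ∨ ~u = 0 ∨ 4 = 4
(v ∨ v) ↔ (~(v → u) ∨ ~u) = 2 ↔ 4 = 5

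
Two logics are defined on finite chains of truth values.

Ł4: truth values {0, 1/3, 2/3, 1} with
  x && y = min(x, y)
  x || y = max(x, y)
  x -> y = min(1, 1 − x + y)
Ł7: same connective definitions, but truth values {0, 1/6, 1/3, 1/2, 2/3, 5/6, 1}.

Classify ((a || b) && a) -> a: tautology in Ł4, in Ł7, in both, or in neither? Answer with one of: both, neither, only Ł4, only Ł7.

In Ł4: every assignment gives 1 — tautology.
In Ł7: every assignment gives 1 — tautology.

both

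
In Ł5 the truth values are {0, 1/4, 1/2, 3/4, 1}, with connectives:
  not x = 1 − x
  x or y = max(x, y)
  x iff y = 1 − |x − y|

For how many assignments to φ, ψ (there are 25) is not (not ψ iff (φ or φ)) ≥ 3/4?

6

value 1: 2 assignments (counts)
value 3/4: 4 assignments (counts)
value 1/2: 6 assignments
value 1/4: 8 assignments
value 0: 5 assignments
So 6 of the 25 assignments meet the threshold.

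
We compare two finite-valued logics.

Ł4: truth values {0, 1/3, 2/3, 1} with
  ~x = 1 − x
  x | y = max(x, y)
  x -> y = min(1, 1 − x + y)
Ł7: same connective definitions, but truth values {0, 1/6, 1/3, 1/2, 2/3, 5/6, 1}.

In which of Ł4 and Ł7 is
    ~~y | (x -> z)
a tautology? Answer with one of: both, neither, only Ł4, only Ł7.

In Ł4: at x = 1/3, y = 0, z = 0 the value is 2/3 — not a tautology.
In Ł7: at x = 1/6, y = 0, z = 0 the value is 5/6 — not a tautology.

neither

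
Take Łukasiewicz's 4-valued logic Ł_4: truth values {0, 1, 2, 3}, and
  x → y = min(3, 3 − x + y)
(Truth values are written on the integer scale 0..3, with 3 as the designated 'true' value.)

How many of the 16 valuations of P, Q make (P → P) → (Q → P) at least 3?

10

P = 0, Q = 0 ↦ 3  ≥
P = 0, Q = 1 ↦ 2  <
P = 0, Q = 2 ↦ 1  <
P = 0, Q = 3 ↦ 0  <
P = 1, Q = 0 ↦ 3  ≥
P = 1, Q = 1 ↦ 3  ≥
P = 1, Q = 2 ↦ 2  <
P = 1, Q = 3 ↦ 1  <
P = 2, Q = 0 ↦ 3  ≥
P = 2, Q = 1 ↦ 3  ≥
P = 2, Q = 2 ↦ 3  ≥
P = 2, Q = 3 ↦ 2  <
P = 3, Q = 0 ↦ 3  ≥
P = 3, Q = 1 ↦ 3  ≥
P = 3, Q = 2 ↦ 3  ≥
P = 3, Q = 3 ↦ 3  ≥
So 10 of the 16 assignments meet the threshold.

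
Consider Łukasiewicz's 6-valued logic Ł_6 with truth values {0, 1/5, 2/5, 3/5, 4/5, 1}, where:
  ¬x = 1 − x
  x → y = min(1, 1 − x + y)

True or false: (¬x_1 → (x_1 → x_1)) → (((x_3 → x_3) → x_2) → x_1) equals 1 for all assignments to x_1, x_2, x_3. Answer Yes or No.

No

Counterexample: take x_1 = 0, x_2 = 1/5, x_3 = 0.
¬x_1 = ¬0 = 1
x_1 → x_1 = 0 → 0 = 1
¬x_1 → (x_1 → x_1) = 1 → 1 = 1
x_3 → x_3 = 0 → 0 = 1
(x_3 → x_3) → x_2 = 1 → 1/5 = 1/5
((x_3 → x_3) → x_2) → x_1 = 1/5 → 0 = 4/5
(¬x_1 → (x_1 → x_1)) → (((x_3 → x_3) → x_2) → x_1) = 1 → 4/5 = 4/5
This gives 4/5 ≠ 1.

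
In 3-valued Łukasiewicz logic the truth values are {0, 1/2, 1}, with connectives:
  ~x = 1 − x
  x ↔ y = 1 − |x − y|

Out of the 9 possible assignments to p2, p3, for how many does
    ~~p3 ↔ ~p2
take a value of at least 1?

p2 = 0, p3 = 0 ↦ 0  <
p2 = 0, p3 = 1/2 ↦ 1/2  <
p2 = 0, p3 = 1 ↦ 1  ≥
p2 = 1/2, p3 = 0 ↦ 1/2  <
p2 = 1/2, p3 = 1/2 ↦ 1  ≥
p2 = 1/2, p3 = 1 ↦ 1/2  <
p2 = 1, p3 = 0 ↦ 1  ≥
p2 = 1, p3 = 1/2 ↦ 1/2  <
p2 = 1, p3 = 1 ↦ 0  <
So 3 of the 9 assignments meet the threshold.

3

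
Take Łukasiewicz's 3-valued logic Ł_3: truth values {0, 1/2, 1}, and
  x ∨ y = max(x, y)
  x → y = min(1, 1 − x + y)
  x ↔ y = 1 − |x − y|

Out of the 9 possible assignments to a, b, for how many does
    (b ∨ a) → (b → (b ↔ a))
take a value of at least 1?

a = 0, b = 0 ↦ 1  ≥
a = 0, b = 1/2 ↦ 1  ≥
a = 0, b = 1 ↦ 0  <
a = 1/2, b = 0 ↦ 1  ≥
a = 1/2, b = 1/2 ↦ 1  ≥
a = 1/2, b = 1 ↦ 1/2  <
a = 1, b = 0 ↦ 1  ≥
a = 1, b = 1/2 ↦ 1  ≥
a = 1, b = 1 ↦ 1  ≥
So 7 of the 9 assignments meet the threshold.

7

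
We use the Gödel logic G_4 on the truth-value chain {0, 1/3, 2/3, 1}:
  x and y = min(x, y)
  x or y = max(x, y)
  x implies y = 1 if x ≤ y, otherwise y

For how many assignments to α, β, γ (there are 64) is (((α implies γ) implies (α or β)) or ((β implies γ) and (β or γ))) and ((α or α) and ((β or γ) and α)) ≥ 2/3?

value 1: 7 assignments (counts)
value 2/3: 17 assignments (counts)
value 1/3: 21 assignments
value 0: 19 assignments
So 24 of the 64 assignments meet the threshold.

24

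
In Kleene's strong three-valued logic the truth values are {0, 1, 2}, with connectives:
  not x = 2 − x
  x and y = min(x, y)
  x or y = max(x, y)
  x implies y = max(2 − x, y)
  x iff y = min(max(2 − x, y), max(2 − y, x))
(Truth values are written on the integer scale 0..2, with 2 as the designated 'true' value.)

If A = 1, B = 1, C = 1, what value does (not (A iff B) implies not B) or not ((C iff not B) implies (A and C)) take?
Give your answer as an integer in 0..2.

A iff B = 1 iff 1 = 1
not (A iff B) = not 1 = 1
not B = not 1 = 1
not (A iff B) implies not B = 1 implies 1 = 1
not B = not 1 = 1
C iff not B = 1 iff 1 = 1
A and C = 1 and 1 = 1
(C iff not B) implies (A and C) = 1 implies 1 = 1
not ((C iff not B) implies (A and C)) = not 1 = 1
(not (A iff B) implies not B) or not ((C iff not B) implies (A and C)) = 1 or 1 = 1

1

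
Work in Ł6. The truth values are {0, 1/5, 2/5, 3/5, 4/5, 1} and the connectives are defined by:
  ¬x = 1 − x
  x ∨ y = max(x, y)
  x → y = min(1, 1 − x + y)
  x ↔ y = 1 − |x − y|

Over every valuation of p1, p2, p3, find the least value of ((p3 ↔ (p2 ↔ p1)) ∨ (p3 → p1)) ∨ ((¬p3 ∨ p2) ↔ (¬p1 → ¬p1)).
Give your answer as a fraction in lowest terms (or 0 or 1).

3/5

Take p1 = 0, p2 = 0, p3 = 2/5:
p2 ↔ p1 = 0 ↔ 0 = 1
p3 ↔ (p2 ↔ p1) = 2/5 ↔ 1 = 2/5
p3 → p1 = 2/5 → 0 = 3/5
(p3 ↔ (p2 ↔ p1)) ∨ (p3 → p1) = 2/5 ∨ 3/5 = 3/5
¬p3 = ¬2/5 = 3/5
¬p3 ∨ p2 = 3/5 ∨ 0 = 3/5
¬p1 = ¬0 = 1
¬p1 = ¬0 = 1
¬p1 → ¬p1 = 1 → 1 = 1
(¬p3 ∨ p2) ↔ (¬p1 → ¬p1) = 3/5 ↔ 1 = 3/5
((p3 ↔ (p2 ↔ p1)) ∨ (p3 → p1)) ∨ ((¬p3 ∨ p2) ↔ (¬p1 → ¬p1)) = 3/5 ∨ 3/5 = 3/5
No assignment yields a value below 3/5, so this is the minimum.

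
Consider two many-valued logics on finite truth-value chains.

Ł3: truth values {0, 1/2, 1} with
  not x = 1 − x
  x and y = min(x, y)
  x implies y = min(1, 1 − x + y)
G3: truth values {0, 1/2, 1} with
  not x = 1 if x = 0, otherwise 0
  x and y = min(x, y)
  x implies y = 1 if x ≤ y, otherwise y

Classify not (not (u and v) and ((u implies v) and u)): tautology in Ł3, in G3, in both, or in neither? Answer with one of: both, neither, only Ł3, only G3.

In Ł3: at u = 1/2, v = 0 the value is 1/2 — not a tautology.
In G3: every assignment gives 1 — tautology.

only G3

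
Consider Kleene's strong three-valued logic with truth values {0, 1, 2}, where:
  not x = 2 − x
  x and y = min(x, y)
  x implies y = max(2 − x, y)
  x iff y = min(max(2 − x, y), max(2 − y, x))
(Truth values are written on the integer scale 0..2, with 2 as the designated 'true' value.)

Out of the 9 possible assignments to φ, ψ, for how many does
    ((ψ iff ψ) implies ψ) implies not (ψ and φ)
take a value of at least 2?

φ = 0, ψ = 0 ↦ 2  ≥
φ = 0, ψ = 1 ↦ 2  ≥
φ = 0, ψ = 2 ↦ 2  ≥
φ = 1, ψ = 0 ↦ 2  ≥
φ = 1, ψ = 1 ↦ 1  <
φ = 1, ψ = 2 ↦ 1  <
φ = 2, ψ = 0 ↦ 2  ≥
φ = 2, ψ = 1 ↦ 1  <
φ = 2, ψ = 2 ↦ 0  <
So 5 of the 9 assignments meet the threshold.

5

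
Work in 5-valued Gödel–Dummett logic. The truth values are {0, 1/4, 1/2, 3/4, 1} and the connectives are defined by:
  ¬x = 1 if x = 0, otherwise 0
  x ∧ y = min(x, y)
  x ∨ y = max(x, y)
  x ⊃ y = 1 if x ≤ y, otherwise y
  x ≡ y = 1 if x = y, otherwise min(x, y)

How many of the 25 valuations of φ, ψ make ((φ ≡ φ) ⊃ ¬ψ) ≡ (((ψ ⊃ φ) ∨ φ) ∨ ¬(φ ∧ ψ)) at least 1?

5

value 1: 5 assignments (counts)
value 0: 20 assignments
So 5 of the 25 assignments meet the threshold.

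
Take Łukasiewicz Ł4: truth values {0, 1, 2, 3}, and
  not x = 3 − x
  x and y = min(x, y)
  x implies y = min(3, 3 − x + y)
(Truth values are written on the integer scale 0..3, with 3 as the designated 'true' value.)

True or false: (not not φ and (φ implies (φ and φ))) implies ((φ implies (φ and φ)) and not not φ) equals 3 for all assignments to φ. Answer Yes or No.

φ = 0 ↦ 3
φ = 1 ↦ 3
φ = 2 ↦ 3
φ = 3 ↦ 3
Every assignment gives a value ≥ 3.

Yes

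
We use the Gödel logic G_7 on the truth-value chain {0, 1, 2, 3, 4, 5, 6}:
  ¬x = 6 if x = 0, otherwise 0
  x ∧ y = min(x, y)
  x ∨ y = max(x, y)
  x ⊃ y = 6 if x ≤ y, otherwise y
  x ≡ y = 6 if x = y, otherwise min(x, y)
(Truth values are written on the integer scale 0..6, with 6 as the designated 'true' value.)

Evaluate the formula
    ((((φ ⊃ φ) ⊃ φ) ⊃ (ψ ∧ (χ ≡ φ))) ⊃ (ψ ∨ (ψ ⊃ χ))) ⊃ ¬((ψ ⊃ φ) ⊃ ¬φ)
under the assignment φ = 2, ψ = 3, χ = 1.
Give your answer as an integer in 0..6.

6

φ ⊃ φ = 2 ⊃ 2 = 6
(φ ⊃ φ) ⊃ φ = 6 ⊃ 2 = 2
χ ≡ φ = 1 ≡ 2 = 1
ψ ∧ (χ ≡ φ) = 3 ∧ 1 = 1
((φ ⊃ φ) ⊃ φ) ⊃ (ψ ∧ (χ ≡ φ)) = 2 ⊃ 1 = 1
ψ ⊃ χ = 3 ⊃ 1 = 1
ψ ∨ (ψ ⊃ χ) = 3 ∨ 1 = 3
(((φ ⊃ φ) ⊃ φ) ⊃ (ψ ∧ (χ ≡ φ))) ⊃ (ψ ∨ (ψ ⊃ χ)) = 1 ⊃ 3 = 6
ψ ⊃ φ = 3 ⊃ 2 = 2
¬φ = ¬2 = 0
(ψ ⊃ φ) ⊃ ¬φ = 2 ⊃ 0 = 0
¬((ψ ⊃ φ) ⊃ ¬φ) = ¬0 = 6
((((φ ⊃ φ) ⊃ φ) ⊃ (ψ ∧ (χ ≡ φ))) ⊃ (ψ ∨ (ψ ⊃ χ))) ⊃ ¬((ψ ⊃ φ) ⊃ ¬φ) = 6 ⊃ 6 = 6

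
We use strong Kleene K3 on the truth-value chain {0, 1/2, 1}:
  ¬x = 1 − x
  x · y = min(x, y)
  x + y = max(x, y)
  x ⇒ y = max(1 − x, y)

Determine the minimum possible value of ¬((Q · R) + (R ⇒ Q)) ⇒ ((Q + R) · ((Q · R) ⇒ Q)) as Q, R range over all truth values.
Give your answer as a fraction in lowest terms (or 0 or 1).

Take Q = 0, R = 1/2:
Q · R = 0 · 1/2 = 0
R ⇒ Q = 1/2 ⇒ 0 = 1/2
(Q · R) + (R ⇒ Q) = 0 + 1/2 = 1/2
¬((Q · R) + (R ⇒ Q)) = ¬1/2 = 1/2
Q + R = 0 + 1/2 = 1/2
Q · R = 0 · 1/2 = 0
(Q · R) ⇒ Q = 0 ⇒ 0 = 1
(Q + R) · ((Q · R) ⇒ Q) = 1/2 · 1 = 1/2
¬((Q · R) + (R ⇒ Q)) ⇒ ((Q + R) · ((Q · R) ⇒ Q)) = 1/2 ⇒ 1/2 = 1/2
No assignment yields a value below 1/2, so this is the minimum.

1/2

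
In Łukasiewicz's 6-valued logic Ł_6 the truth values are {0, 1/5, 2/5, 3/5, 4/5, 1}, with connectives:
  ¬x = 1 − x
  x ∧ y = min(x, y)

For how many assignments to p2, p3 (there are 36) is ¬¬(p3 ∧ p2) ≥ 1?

1

value 1: 1 assignment (counts)
value 4/5: 3 assignments
value 3/5: 5 assignments
value 2/5: 7 assignments
value 1/5: 9 assignments
value 0: 11 assignments
So 1 of the 36 assignments meets the threshold.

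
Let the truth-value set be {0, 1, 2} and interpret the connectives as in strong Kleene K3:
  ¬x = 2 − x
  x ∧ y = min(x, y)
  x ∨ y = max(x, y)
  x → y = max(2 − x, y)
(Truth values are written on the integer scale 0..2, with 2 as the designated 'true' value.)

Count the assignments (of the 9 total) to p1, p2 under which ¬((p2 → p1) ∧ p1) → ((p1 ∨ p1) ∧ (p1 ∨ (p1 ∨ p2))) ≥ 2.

3

p1 = 0, p2 = 0 ↦ 0  <
p1 = 0, p2 = 1 ↦ 0  <
p1 = 0, p2 = 2 ↦ 0  <
p1 = 1, p2 = 0 ↦ 1  <
p1 = 1, p2 = 1 ↦ 1  <
p1 = 1, p2 = 2 ↦ 1  <
p1 = 2, p2 = 0 ↦ 2  ≥
p1 = 2, p2 = 1 ↦ 2  ≥
p1 = 2, p2 = 2 ↦ 2  ≥
So 3 of the 9 assignments meet the threshold.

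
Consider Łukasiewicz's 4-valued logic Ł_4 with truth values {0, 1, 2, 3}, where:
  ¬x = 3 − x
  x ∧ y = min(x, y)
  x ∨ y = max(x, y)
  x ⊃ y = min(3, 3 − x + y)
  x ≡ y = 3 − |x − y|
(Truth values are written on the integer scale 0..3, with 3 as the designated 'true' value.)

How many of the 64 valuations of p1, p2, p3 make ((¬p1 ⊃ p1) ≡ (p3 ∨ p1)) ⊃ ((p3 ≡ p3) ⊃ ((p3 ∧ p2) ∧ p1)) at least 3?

7

value 3: 7 assignments (counts)
value 2: 19 assignments
value 1: 25 assignments
value 0: 13 assignments
So 7 of the 64 assignments meet the threshold.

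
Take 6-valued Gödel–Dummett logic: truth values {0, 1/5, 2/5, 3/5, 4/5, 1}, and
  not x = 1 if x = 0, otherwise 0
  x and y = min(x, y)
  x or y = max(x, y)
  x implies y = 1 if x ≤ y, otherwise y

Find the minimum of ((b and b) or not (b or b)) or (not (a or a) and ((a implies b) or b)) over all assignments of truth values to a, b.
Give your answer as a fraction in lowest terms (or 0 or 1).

1/5

Take a = 1/5, b = 1/5:
b and b = 1/5 and 1/5 = 1/5
b or b = 1/5 or 1/5 = 1/5
not (b or b) = not 1/5 = 0
(b and b) or not (b or b) = 1/5 or 0 = 1/5
a or a = 1/5 or 1/5 = 1/5
not (a or a) = not 1/5 = 0
a implies b = 1/5 implies 1/5 = 1
(a implies b) or b = 1 or 1/5 = 1
not (a or a) and ((a implies b) or b) = 0 and 1 = 0
((b and b) or not (b or b)) or (not (a or a) and ((a implies b) or b)) = 1/5 or 0 = 1/5
No assignment yields a value below 1/5, so this is the minimum.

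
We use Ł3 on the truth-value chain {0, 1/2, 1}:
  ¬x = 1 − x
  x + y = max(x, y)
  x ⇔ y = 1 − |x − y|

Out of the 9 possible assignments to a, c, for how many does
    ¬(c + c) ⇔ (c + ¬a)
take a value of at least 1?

a = 0, c = 0 ↦ 1  ≥
a = 0, c = 1/2 ↦ 1/2  <
a = 0, c = 1 ↦ 0  <
a = 1/2, c = 0 ↦ 1/2  <
a = 1/2, c = 1/2 ↦ 1  ≥
a = 1/2, c = 1 ↦ 0  <
a = 1, c = 0 ↦ 0  <
a = 1, c = 1/2 ↦ 1  ≥
a = 1, c = 1 ↦ 0  <
So 3 of the 9 assignments meet the threshold.

3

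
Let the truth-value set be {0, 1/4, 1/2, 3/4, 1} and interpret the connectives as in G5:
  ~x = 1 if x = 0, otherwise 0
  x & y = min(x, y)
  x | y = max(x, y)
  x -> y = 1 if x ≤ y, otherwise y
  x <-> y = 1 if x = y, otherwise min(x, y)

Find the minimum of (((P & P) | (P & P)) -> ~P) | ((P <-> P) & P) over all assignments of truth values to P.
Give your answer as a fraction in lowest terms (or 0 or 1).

Take P = 1/4:
P & P = 1/4 & 1/4 = 1/4
P & P = 1/4 & 1/4 = 1/4
(P & P) | (P & P) = 1/4 | 1/4 = 1/4
~P = ~1/4 = 0
((P & P) | (P & P)) -> ~P = 1/4 -> 0 = 0
P <-> P = 1/4 <-> 1/4 = 1
(P <-> P) & P = 1 & 1/4 = 1/4
(((P & P) | (P & P)) -> ~P) | ((P <-> P) & P) = 0 | 1/4 = 1/4
No assignment yields a value below 1/4, so this is the minimum.

1/4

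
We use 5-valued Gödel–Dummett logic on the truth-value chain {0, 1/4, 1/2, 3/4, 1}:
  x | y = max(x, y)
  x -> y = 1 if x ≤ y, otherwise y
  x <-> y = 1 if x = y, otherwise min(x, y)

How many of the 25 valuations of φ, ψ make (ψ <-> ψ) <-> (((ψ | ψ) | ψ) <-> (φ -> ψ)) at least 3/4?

value 1: 15 assignments (counts)
value 3/4: 4 assignments (counts)
value 1/2: 3 assignments
value 1/4: 2 assignments
value 0: 1 assignment
So 19 of the 25 assignments meet the threshold.

19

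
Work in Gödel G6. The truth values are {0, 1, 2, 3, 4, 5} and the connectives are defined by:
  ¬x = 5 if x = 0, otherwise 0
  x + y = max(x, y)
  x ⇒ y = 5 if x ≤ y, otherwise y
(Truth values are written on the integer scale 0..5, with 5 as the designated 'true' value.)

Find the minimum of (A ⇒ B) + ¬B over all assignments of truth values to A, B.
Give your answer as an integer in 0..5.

Take A = 2, B = 1:
A ⇒ B = 2 ⇒ 1 = 1
¬B = ¬1 = 0
(A ⇒ B) + ¬B = 1 + 0 = 1
No assignment yields a value below 1, so this is the minimum.

1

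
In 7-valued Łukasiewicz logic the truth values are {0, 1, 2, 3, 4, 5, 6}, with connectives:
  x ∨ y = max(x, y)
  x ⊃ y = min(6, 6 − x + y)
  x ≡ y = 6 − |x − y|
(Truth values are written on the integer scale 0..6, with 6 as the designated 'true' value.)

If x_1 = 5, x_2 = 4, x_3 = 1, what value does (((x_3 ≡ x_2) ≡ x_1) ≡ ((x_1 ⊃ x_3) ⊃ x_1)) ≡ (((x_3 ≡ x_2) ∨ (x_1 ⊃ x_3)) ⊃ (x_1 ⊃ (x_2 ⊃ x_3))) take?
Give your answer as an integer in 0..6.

x_3 ≡ x_2 = 1 ≡ 4 = 3
(x_3 ≡ x_2) ≡ x_1 = 3 ≡ 5 = 4
x_1 ⊃ x_3 = 5 ⊃ 1 = 2
(x_1 ⊃ x_3) ⊃ x_1 = 2 ⊃ 5 = 6
((x_3 ≡ x_2) ≡ x_1) ≡ ((x_1 ⊃ x_3) ⊃ x_1) = 4 ≡ 6 = 4
x_3 ≡ x_2 = 1 ≡ 4 = 3
x_1 ⊃ x_3 = 5 ⊃ 1 = 2
(x_3 ≡ x_2) ∨ (x_1 ⊃ x_3) = 3 ∨ 2 = 3
x_2 ⊃ x_3 = 4 ⊃ 1 = 3
x_1 ⊃ (x_2 ⊃ x_3) = 5 ⊃ 3 = 4
((x_3 ≡ x_2) ∨ (x_1 ⊃ x_3)) ⊃ (x_1 ⊃ (x_2 ⊃ x_3)) = 3 ⊃ 4 = 6
(((x_3 ≡ x_2) ≡ x_1) ≡ ((x_1 ⊃ x_3) ⊃ x_1)) ≡ (((x_3 ≡ x_2) ∨ (x_1 ⊃ x_3)) ⊃ (x_1 ⊃ (x_2 ⊃ x_3))) = 4 ≡ 6 = 4

4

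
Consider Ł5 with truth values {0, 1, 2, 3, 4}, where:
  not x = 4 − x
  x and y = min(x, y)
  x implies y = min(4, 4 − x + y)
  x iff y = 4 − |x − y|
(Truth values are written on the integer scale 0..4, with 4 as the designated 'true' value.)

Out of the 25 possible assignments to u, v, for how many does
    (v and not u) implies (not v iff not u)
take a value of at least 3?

value 4: 21 assignments (counts)
value 3: 1 assignment (counts)
value 2: 2 assignments
value 0: 1 assignment
So 22 of the 25 assignments meet the threshold.

22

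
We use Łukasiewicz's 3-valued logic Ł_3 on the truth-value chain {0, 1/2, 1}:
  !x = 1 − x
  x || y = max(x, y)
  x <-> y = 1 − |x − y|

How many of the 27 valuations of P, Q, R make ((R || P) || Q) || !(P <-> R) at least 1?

value 1: 19 assignments (counts)
value 1/2: 7 assignments
value 0: 1 assignment
So 19 of the 27 assignments meet the threshold.

19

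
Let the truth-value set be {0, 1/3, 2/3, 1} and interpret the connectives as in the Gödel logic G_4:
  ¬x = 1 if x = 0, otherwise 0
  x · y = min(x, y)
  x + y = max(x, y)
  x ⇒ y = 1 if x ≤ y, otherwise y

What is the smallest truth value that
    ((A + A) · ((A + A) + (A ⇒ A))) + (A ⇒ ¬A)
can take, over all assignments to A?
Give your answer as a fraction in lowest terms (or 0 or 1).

Take A = 1/3:
A + A = 1/3 + 1/3 = 1/3
A + A = 1/3 + 1/3 = 1/3
A ⇒ A = 1/3 ⇒ 1/3 = 1
(A + A) + (A ⇒ A) = 1/3 + 1 = 1
(A + A) · ((A + A) + (A ⇒ A)) = 1/3 · 1 = 1/3
¬A = ¬1/3 = 0
A ⇒ ¬A = 1/3 ⇒ 0 = 0
((A + A) · ((A + A) + (A ⇒ A))) + (A ⇒ ¬A) = 1/3 + 0 = 1/3
No assignment yields a value below 1/3, so this is the minimum.

1/3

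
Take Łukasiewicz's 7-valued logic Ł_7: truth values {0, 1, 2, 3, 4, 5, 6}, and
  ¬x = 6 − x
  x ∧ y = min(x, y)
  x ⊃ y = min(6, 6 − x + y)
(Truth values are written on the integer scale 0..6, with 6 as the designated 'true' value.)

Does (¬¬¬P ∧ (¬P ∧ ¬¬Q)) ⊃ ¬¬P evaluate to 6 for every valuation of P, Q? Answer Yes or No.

No

Counterexample: take P = 0, Q = 1.
¬P = ¬0 = 6
¬¬P = ¬6 = 0
¬¬¬P = ¬0 = 6
¬P = ¬0 = 6
¬Q = ¬1 = 5
¬¬Q = ¬5 = 1
¬P ∧ ¬¬Q = 6 ∧ 1 = 1
¬¬¬P ∧ (¬P ∧ ¬¬Q) = 6 ∧ 1 = 1
¬P = ¬0 = 6
¬¬P = ¬6 = 0
(¬¬¬P ∧ (¬P ∧ ¬¬Q)) ⊃ ¬¬P = 1 ⊃ 0 = 5
This gives 5 ≠ 6.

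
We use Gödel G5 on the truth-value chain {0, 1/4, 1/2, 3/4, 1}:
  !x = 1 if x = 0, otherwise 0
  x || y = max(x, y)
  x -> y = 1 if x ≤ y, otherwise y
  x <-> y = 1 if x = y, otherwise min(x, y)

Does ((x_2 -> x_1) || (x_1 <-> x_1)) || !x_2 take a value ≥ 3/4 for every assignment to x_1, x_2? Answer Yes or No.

Yes

At x_1 = 1/4, x_2 = 3/4, for instance:
x_2 -> x_1 = 3/4 -> 1/4 = 1/4
x_1 <-> x_1 = 1/4 <-> 1/4 = 1
(x_2 -> x_1) || (x_1 <-> x_1) = 1/4 || 1 = 1
!x_2 = !3/4 = 0
((x_2 -> x_1) || (x_1 <-> x_1)) || !x_2 = 1 || 0 = 1
and checking the remaining 24 assignments likewise gives ≥ 3/4 in every case.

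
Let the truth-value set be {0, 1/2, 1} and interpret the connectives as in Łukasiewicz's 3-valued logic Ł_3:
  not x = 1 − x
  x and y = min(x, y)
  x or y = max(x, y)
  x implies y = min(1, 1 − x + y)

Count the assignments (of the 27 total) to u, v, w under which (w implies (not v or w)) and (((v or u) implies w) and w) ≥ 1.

9

value 1: 9 assignments (counts)
value 1/2: 9 assignments
value 0: 9 assignments
So 9 of the 27 assignments meet the threshold.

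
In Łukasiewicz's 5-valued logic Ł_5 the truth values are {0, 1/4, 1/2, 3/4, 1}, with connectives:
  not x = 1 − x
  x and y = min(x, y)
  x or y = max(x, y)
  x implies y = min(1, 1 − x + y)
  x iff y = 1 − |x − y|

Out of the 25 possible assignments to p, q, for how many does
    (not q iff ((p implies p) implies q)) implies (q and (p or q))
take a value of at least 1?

value 1: 15 assignments (counts)
value 3/4: 5 assignments
value 1/2: 5 assignments
So 15 of the 25 assignments meet the threshold.

15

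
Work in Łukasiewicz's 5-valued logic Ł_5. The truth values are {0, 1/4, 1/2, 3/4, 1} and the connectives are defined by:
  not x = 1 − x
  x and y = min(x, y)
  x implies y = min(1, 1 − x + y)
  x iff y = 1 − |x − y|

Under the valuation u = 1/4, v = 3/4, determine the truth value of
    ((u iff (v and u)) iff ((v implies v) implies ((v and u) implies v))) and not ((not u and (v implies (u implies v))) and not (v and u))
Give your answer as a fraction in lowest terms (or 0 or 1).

1/4

v and u = 3/4 and 1/4 = 1/4
u iff (v and u) = 1/4 iff 1/4 = 1
v implies v = 3/4 implies 3/4 = 1
v and u = 3/4 and 1/4 = 1/4
(v and u) implies v = 1/4 implies 3/4 = 1
(v implies v) implies ((v and u) implies v) = 1 implies 1 = 1
(u iff (v and u)) iff ((v implies v) implies ((v and u) implies v)) = 1 iff 1 = 1
not u = not 1/4 = 3/4
u implies v = 1/4 implies 3/4 = 1
v implies (u implies v) = 3/4 implies 1 = 1
not u and (v implies (u implies v)) = 3/4 and 1 = 3/4
v and u = 3/4 and 1/4 = 1/4
not (v and u) = not 1/4 = 3/4
(not u and (v implies (u implies v))) and not (v and u) = 3/4 and 3/4 = 3/4
not ((not u and (v implies (u implies v))) and not (v and u)) = not 3/4 = 1/4
((u iff (v and u)) iff ((v implies v) implies ((v and u) implies v))) and not ((not u and (v implies (u implies v))) and not (v and u)) = 1 and 1/4 = 1/4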